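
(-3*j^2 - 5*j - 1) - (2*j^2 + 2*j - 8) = -5*j^2 - 7*j + 7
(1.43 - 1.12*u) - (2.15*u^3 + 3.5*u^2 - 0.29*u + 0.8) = -2.15*u^3 - 3.5*u^2 - 0.83*u + 0.63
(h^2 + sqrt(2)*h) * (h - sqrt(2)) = h^3 - 2*h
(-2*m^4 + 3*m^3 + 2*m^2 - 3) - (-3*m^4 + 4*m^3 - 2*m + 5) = m^4 - m^3 + 2*m^2 + 2*m - 8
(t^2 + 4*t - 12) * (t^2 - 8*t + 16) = t^4 - 4*t^3 - 28*t^2 + 160*t - 192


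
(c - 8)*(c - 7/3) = c^2 - 31*c/3 + 56/3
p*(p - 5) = p^2 - 5*p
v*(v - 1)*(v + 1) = v^3 - v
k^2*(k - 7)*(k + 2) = k^4 - 5*k^3 - 14*k^2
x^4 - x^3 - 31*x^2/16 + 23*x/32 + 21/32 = (x - 7/4)*(x - 3/4)*(x + 1/2)*(x + 1)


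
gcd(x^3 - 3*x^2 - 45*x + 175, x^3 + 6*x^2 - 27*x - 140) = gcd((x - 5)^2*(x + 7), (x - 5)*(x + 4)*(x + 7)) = x^2 + 2*x - 35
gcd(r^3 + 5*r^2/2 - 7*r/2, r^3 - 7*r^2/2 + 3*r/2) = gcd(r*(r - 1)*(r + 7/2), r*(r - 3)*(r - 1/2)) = r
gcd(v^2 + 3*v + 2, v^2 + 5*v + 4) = v + 1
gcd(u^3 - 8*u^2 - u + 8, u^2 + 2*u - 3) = u - 1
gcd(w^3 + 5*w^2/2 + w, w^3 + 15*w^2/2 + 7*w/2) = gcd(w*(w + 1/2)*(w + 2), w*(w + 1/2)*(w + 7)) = w^2 + w/2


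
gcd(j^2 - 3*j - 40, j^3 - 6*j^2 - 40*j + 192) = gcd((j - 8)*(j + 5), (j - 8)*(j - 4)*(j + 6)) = j - 8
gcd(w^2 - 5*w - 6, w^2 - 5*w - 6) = w^2 - 5*w - 6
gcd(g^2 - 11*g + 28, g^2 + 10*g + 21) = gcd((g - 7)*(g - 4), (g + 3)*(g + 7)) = 1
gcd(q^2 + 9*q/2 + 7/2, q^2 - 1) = q + 1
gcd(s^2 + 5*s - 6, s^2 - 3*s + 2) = s - 1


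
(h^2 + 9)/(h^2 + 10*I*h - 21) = (h - 3*I)/(h + 7*I)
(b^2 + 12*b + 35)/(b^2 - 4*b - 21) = (b^2 + 12*b + 35)/(b^2 - 4*b - 21)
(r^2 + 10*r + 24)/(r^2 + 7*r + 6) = (r + 4)/(r + 1)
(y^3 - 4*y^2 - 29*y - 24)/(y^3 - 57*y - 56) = (y + 3)/(y + 7)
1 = 1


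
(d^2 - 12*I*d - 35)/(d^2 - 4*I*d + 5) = (d - 7*I)/(d + I)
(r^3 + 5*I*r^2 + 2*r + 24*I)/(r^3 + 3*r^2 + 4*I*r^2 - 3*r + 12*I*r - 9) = (r^2 + 2*I*r + 8)/(r^2 + r*(3 + I) + 3*I)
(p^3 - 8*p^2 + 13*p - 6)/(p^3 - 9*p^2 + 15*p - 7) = (p - 6)/(p - 7)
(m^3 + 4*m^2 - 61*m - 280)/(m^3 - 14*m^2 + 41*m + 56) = (m^2 + 12*m + 35)/(m^2 - 6*m - 7)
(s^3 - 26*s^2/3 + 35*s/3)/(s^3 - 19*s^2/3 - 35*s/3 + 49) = s*(3*s - 5)/(3*s^2 + 2*s - 21)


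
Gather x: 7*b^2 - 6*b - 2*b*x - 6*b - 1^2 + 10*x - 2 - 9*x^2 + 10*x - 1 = 7*b^2 - 12*b - 9*x^2 + x*(20 - 2*b) - 4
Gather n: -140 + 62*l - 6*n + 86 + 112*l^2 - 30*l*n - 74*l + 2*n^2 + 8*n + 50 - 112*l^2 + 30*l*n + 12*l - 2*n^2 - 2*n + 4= 0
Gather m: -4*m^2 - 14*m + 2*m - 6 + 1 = -4*m^2 - 12*m - 5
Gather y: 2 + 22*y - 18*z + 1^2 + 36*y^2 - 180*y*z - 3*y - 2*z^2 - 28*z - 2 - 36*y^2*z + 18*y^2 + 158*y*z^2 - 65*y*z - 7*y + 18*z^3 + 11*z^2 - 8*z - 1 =y^2*(54 - 36*z) + y*(158*z^2 - 245*z + 12) + 18*z^3 + 9*z^2 - 54*z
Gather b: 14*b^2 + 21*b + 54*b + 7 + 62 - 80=14*b^2 + 75*b - 11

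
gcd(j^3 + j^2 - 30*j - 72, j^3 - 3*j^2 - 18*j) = j^2 - 3*j - 18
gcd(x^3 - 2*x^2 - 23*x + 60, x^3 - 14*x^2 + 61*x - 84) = x^2 - 7*x + 12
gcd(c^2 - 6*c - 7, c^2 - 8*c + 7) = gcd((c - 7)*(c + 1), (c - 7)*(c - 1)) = c - 7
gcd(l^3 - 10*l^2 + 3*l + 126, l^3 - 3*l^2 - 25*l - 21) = l^2 - 4*l - 21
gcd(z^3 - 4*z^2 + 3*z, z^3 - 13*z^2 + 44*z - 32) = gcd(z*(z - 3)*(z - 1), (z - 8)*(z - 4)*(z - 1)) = z - 1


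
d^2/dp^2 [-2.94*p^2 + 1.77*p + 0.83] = -5.88000000000000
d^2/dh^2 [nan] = 0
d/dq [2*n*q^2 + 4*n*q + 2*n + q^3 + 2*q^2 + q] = 4*n*q + 4*n + 3*q^2 + 4*q + 1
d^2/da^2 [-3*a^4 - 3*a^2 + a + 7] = -36*a^2 - 6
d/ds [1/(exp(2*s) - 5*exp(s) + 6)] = (5 - 2*exp(s))*exp(s)/(exp(2*s) - 5*exp(s) + 6)^2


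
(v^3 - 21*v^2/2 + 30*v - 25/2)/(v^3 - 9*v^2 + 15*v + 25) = (v - 1/2)/(v + 1)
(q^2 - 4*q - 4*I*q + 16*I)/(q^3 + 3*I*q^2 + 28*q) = (q - 4)/(q*(q + 7*I))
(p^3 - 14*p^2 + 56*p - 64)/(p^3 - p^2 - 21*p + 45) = (p^3 - 14*p^2 + 56*p - 64)/(p^3 - p^2 - 21*p + 45)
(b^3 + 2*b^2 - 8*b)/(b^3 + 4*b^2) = (b - 2)/b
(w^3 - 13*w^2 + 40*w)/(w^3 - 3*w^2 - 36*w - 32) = w*(w - 5)/(w^2 + 5*w + 4)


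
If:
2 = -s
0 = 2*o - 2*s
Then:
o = -2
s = -2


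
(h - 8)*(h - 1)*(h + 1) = h^3 - 8*h^2 - h + 8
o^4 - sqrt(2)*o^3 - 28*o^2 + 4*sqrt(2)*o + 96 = (o - 2)*(o + 2)*(o - 4*sqrt(2))*(o + 3*sqrt(2))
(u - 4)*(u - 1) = u^2 - 5*u + 4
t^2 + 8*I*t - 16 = (t + 4*I)^2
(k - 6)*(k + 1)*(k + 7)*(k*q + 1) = k^4*q + 2*k^3*q + k^3 - 41*k^2*q + 2*k^2 - 42*k*q - 41*k - 42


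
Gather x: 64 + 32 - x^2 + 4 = 100 - x^2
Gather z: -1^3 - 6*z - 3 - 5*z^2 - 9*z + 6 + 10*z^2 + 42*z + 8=5*z^2 + 27*z + 10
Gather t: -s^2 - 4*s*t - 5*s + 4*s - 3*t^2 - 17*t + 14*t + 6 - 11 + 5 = -s^2 - s - 3*t^2 + t*(-4*s - 3)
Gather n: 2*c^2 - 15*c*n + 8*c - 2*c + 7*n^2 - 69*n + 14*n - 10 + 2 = 2*c^2 + 6*c + 7*n^2 + n*(-15*c - 55) - 8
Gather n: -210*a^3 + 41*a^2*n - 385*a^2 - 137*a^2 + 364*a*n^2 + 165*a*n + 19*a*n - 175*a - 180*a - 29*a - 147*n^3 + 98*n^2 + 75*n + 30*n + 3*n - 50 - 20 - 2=-210*a^3 - 522*a^2 - 384*a - 147*n^3 + n^2*(364*a + 98) + n*(41*a^2 + 184*a + 108) - 72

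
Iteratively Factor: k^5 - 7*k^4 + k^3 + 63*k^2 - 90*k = (k - 5)*(k^4 - 2*k^3 - 9*k^2 + 18*k) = k*(k - 5)*(k^3 - 2*k^2 - 9*k + 18) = k*(k - 5)*(k + 3)*(k^2 - 5*k + 6) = k*(k - 5)*(k - 3)*(k + 3)*(k - 2)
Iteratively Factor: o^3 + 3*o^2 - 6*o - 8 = (o + 4)*(o^2 - o - 2) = (o - 2)*(o + 4)*(o + 1)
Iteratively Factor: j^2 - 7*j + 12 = (j - 3)*(j - 4)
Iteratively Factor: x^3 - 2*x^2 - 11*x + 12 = (x - 1)*(x^2 - x - 12) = (x - 4)*(x - 1)*(x + 3)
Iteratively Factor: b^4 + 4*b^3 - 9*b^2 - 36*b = (b + 4)*(b^3 - 9*b) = (b + 3)*(b + 4)*(b^2 - 3*b) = (b - 3)*(b + 3)*(b + 4)*(b)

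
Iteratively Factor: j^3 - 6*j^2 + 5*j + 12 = (j - 3)*(j^2 - 3*j - 4) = (j - 4)*(j - 3)*(j + 1)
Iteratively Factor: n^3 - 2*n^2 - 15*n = (n - 5)*(n^2 + 3*n) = n*(n - 5)*(n + 3)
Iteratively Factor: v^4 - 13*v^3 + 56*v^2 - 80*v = (v)*(v^3 - 13*v^2 + 56*v - 80) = v*(v - 4)*(v^2 - 9*v + 20) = v*(v - 5)*(v - 4)*(v - 4)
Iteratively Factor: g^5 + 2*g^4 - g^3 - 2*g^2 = (g + 1)*(g^4 + g^3 - 2*g^2) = (g - 1)*(g + 1)*(g^3 + 2*g^2) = (g - 1)*(g + 1)*(g + 2)*(g^2) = g*(g - 1)*(g + 1)*(g + 2)*(g)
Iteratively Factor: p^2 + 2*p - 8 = (p + 4)*(p - 2)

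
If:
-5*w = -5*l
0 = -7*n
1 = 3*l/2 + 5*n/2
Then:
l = 2/3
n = 0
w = 2/3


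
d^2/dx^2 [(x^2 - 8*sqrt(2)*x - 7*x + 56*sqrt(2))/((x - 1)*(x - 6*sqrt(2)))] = 4*(-3*x^3 - sqrt(2)*x^3 + 75*sqrt(2)*x^2 - 864*x - 21*sqrt(2)*x + 72 + 1735*sqrt(2))/(x^6 - 18*sqrt(2)*x^5 - 3*x^5 + 54*sqrt(2)*x^4 + 219*x^4 - 486*sqrt(2)*x^3 - 649*x^3 + 648*x^2 + 1314*sqrt(2)*x^2 - 1296*sqrt(2)*x - 216*x + 432*sqrt(2))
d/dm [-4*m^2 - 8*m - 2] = -8*m - 8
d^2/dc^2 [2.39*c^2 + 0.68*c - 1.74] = 4.78000000000000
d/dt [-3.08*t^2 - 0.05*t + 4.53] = -6.16*t - 0.05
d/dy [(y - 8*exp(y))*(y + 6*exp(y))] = -2*y*exp(y) + 2*y - 96*exp(2*y) - 2*exp(y)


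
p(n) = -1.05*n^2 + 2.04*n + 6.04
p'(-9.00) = 20.94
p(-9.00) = -97.37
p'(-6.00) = 14.64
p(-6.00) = -44.00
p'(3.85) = -6.04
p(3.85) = -1.67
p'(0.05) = 1.94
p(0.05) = 6.14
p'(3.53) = -5.37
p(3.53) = 0.16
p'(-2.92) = 8.17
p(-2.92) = -8.87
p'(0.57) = 0.84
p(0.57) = 6.86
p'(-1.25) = 4.66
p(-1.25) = 1.85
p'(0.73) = 0.51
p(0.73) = 6.97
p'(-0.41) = 2.90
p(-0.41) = 5.03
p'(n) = 2.04 - 2.1*n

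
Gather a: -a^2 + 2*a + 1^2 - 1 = -a^2 + 2*a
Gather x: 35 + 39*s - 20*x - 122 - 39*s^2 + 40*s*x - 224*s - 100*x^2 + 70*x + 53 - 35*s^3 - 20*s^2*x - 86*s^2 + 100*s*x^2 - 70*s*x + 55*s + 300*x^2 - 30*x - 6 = -35*s^3 - 125*s^2 - 130*s + x^2*(100*s + 200) + x*(-20*s^2 - 30*s + 20) - 40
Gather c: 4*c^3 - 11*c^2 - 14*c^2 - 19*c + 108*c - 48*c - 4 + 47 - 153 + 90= 4*c^3 - 25*c^2 + 41*c - 20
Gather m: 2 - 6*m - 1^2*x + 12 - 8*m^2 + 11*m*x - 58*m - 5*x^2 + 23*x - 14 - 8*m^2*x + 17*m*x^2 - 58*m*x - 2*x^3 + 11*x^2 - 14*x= m^2*(-8*x - 8) + m*(17*x^2 - 47*x - 64) - 2*x^3 + 6*x^2 + 8*x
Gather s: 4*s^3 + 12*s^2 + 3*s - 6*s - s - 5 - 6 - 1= 4*s^3 + 12*s^2 - 4*s - 12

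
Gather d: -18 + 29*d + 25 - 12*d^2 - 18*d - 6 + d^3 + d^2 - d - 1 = d^3 - 11*d^2 + 10*d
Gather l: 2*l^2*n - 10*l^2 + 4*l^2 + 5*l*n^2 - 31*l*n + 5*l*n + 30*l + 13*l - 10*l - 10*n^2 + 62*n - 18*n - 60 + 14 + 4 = l^2*(2*n - 6) + l*(5*n^2 - 26*n + 33) - 10*n^2 + 44*n - 42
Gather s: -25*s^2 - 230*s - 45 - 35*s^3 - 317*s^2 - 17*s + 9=-35*s^3 - 342*s^2 - 247*s - 36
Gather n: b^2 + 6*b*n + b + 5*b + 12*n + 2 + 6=b^2 + 6*b + n*(6*b + 12) + 8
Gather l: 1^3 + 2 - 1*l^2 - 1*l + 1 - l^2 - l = -2*l^2 - 2*l + 4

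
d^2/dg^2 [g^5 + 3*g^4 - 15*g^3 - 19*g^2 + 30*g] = 20*g^3 + 36*g^2 - 90*g - 38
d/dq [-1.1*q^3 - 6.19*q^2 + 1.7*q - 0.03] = -3.3*q^2 - 12.38*q + 1.7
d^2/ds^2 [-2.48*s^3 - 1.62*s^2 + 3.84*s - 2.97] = -14.88*s - 3.24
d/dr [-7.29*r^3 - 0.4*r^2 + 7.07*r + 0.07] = -21.87*r^2 - 0.8*r + 7.07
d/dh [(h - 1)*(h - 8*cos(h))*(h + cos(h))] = (1 - h)*(h - 8*cos(h))*(sin(h) - 1) + (h - 1)*(h + cos(h))*(8*sin(h) + 1) + (h - 8*cos(h))*(h + cos(h))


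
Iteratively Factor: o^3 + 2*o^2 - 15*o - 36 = (o - 4)*(o^2 + 6*o + 9) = (o - 4)*(o + 3)*(o + 3)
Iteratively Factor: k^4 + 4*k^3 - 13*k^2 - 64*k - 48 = (k - 4)*(k^3 + 8*k^2 + 19*k + 12) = (k - 4)*(k + 4)*(k^2 + 4*k + 3) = (k - 4)*(k + 3)*(k + 4)*(k + 1)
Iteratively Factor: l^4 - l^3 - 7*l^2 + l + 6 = (l + 1)*(l^3 - 2*l^2 - 5*l + 6) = (l + 1)*(l + 2)*(l^2 - 4*l + 3) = (l - 3)*(l + 1)*(l + 2)*(l - 1)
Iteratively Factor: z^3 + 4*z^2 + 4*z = (z + 2)*(z^2 + 2*z) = z*(z + 2)*(z + 2)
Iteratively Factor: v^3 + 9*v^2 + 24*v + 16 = (v + 4)*(v^2 + 5*v + 4) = (v + 1)*(v + 4)*(v + 4)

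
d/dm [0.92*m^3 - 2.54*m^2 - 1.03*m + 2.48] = 2.76*m^2 - 5.08*m - 1.03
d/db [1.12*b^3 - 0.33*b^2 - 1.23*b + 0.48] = 3.36*b^2 - 0.66*b - 1.23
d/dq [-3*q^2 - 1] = -6*q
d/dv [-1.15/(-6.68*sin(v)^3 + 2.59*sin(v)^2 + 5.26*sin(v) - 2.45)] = (-23.046*sin(v)^2 + 5.957*sin(v) + 6.049)*cos(v)/(6.68*sin(v)^3 - 2.59*sin(v)^2 - 5.26*sin(v) + 2.45)^2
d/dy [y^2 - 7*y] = 2*y - 7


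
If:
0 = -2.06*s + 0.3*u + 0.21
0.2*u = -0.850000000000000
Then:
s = -0.52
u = -4.25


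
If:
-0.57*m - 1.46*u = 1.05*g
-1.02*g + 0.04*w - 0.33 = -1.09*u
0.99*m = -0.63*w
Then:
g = 0.17229476678161*w - 0.182936553138171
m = -0.636363636363636*w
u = 0.124532717538755*w + 0.131563959448684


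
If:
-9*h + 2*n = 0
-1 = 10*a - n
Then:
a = n/10 - 1/10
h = 2*n/9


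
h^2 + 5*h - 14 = (h - 2)*(h + 7)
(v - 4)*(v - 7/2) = v^2 - 15*v/2 + 14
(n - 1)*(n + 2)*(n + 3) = n^3 + 4*n^2 + n - 6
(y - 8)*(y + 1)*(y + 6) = y^3 - y^2 - 50*y - 48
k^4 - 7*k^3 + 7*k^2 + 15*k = k*(k - 5)*(k - 3)*(k + 1)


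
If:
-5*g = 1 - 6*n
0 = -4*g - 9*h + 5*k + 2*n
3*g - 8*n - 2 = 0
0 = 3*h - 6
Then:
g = -10/11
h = 2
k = 171/55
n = -13/22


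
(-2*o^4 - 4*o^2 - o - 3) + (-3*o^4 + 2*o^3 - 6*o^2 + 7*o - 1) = -5*o^4 + 2*o^3 - 10*o^2 + 6*o - 4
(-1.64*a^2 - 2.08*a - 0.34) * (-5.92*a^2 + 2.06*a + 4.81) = 9.7088*a^4 + 8.9352*a^3 - 10.1604*a^2 - 10.7052*a - 1.6354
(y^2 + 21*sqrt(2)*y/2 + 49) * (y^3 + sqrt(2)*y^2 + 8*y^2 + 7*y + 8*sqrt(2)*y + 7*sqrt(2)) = y^5 + 8*y^4 + 23*sqrt(2)*y^4/2 + 77*y^3 + 92*sqrt(2)*y^3 + 259*sqrt(2)*y^2/2 + 560*y^2 + 490*y + 392*sqrt(2)*y + 343*sqrt(2)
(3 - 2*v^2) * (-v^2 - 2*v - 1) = 2*v^4 + 4*v^3 - v^2 - 6*v - 3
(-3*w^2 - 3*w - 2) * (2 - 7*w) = 21*w^3 + 15*w^2 + 8*w - 4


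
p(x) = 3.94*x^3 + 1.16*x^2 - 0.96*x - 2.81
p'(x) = 11.82*x^2 + 2.32*x - 0.96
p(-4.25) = -280.23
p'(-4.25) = 202.68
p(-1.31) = -8.42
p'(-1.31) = 16.29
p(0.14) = -2.91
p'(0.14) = -0.40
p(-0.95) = -4.23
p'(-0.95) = 7.50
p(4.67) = 419.28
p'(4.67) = 267.66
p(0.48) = -2.57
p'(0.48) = 2.88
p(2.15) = 39.65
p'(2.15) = 58.67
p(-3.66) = -176.93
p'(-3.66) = 148.88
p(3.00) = 111.13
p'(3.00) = 112.38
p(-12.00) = -6632.57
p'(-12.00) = 1673.28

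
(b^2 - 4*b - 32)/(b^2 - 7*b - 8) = (b + 4)/(b + 1)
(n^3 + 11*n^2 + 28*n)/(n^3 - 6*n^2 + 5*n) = (n^2 + 11*n + 28)/(n^2 - 6*n + 5)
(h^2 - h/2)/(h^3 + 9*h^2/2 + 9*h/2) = (2*h - 1)/(2*h^2 + 9*h + 9)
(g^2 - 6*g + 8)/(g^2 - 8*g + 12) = (g - 4)/(g - 6)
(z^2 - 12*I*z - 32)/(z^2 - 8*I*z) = (z - 4*I)/z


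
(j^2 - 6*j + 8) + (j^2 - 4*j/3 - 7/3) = 2*j^2 - 22*j/3 + 17/3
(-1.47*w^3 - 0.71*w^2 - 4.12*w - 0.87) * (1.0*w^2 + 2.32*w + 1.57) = -1.47*w^5 - 4.1204*w^4 - 8.0751*w^3 - 11.5431*w^2 - 8.4868*w - 1.3659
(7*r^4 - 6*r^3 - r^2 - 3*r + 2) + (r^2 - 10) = 7*r^4 - 6*r^3 - 3*r - 8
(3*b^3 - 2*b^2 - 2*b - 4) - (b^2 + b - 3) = 3*b^3 - 3*b^2 - 3*b - 1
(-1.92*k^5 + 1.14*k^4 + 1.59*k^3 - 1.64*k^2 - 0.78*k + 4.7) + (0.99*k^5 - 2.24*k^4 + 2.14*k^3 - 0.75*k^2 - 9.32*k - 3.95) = -0.93*k^5 - 1.1*k^4 + 3.73*k^3 - 2.39*k^2 - 10.1*k + 0.75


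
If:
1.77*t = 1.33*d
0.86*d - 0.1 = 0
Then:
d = 0.12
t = 0.09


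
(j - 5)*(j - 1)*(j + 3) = j^3 - 3*j^2 - 13*j + 15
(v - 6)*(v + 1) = v^2 - 5*v - 6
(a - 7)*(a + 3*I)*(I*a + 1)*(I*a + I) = -a^4 + 6*a^3 - 2*I*a^3 + 4*a^2 + 12*I*a^2 + 18*a + 14*I*a + 21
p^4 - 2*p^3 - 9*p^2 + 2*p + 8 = (p - 4)*(p - 1)*(p + 1)*(p + 2)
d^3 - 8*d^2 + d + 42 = (d - 7)*(d - 3)*(d + 2)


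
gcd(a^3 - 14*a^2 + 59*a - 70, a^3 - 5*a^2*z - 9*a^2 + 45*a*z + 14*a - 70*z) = a^2 - 9*a + 14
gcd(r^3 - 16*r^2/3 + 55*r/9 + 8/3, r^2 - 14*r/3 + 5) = r - 3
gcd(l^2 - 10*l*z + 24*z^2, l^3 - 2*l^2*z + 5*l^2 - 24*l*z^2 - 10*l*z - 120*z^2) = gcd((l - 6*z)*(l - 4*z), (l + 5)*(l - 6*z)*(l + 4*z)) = -l + 6*z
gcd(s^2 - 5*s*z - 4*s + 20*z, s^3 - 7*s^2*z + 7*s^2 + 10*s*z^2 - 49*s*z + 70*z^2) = -s + 5*z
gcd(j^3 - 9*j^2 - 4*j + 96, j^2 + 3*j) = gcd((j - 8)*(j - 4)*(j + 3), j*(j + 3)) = j + 3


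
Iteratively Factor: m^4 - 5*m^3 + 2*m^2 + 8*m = (m - 4)*(m^3 - m^2 - 2*m) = (m - 4)*(m - 2)*(m^2 + m) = m*(m - 4)*(m - 2)*(m + 1)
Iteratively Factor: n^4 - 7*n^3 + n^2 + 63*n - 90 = (n - 3)*(n^3 - 4*n^2 - 11*n + 30) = (n - 3)*(n - 2)*(n^2 - 2*n - 15) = (n - 5)*(n - 3)*(n - 2)*(n + 3)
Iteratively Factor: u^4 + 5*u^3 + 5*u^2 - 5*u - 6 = (u + 1)*(u^3 + 4*u^2 + u - 6) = (u + 1)*(u + 3)*(u^2 + u - 2) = (u + 1)*(u + 2)*(u + 3)*(u - 1)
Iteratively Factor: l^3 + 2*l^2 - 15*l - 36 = (l - 4)*(l^2 + 6*l + 9) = (l - 4)*(l + 3)*(l + 3)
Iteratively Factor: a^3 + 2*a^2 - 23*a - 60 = (a - 5)*(a^2 + 7*a + 12) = (a - 5)*(a + 4)*(a + 3)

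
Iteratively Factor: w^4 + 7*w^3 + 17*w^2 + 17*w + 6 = (w + 3)*(w^3 + 4*w^2 + 5*w + 2) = (w + 1)*(w + 3)*(w^2 + 3*w + 2) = (w + 1)^2*(w + 3)*(w + 2)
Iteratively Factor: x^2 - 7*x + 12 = (x - 4)*(x - 3)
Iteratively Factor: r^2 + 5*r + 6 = (r + 3)*(r + 2)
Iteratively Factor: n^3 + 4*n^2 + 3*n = (n)*(n^2 + 4*n + 3) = n*(n + 1)*(n + 3)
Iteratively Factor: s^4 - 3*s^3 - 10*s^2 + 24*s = (s)*(s^3 - 3*s^2 - 10*s + 24) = s*(s - 2)*(s^2 - s - 12) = s*(s - 2)*(s + 3)*(s - 4)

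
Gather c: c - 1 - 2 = c - 3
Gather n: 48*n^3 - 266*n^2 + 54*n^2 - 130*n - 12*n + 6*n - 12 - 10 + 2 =48*n^3 - 212*n^2 - 136*n - 20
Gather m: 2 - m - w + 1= -m - w + 3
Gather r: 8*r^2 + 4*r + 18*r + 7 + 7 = 8*r^2 + 22*r + 14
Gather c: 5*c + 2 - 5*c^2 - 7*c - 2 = -5*c^2 - 2*c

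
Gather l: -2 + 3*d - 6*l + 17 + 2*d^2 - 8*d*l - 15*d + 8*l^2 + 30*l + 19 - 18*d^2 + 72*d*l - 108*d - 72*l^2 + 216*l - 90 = -16*d^2 - 120*d - 64*l^2 + l*(64*d + 240) - 56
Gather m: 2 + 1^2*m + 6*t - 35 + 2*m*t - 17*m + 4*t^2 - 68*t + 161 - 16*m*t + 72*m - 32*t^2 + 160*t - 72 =m*(56 - 14*t) - 28*t^2 + 98*t + 56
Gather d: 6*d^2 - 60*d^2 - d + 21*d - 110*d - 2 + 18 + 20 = -54*d^2 - 90*d + 36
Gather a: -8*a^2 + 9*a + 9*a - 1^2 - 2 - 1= -8*a^2 + 18*a - 4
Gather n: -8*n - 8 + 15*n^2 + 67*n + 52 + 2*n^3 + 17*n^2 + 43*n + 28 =2*n^3 + 32*n^2 + 102*n + 72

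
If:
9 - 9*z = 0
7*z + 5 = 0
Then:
No Solution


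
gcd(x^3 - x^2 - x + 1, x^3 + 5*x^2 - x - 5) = x^2 - 1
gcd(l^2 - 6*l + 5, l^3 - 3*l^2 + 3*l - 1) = l - 1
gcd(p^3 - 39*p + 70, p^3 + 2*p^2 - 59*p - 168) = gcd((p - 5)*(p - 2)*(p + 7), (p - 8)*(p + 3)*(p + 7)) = p + 7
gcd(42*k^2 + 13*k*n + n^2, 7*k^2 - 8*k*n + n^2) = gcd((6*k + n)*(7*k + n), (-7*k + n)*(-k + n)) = 1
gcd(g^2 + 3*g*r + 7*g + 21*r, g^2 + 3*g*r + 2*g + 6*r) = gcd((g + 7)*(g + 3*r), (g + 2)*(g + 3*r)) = g + 3*r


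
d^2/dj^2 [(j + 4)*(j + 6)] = 2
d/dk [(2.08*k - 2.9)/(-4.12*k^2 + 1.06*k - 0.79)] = (8.5696*k^2 - 23.896*k + 1.4308)/(16.9744*k^4 - 8.7344*k^3 + 7.6332*k^2 - 1.6748*k + 0.6241)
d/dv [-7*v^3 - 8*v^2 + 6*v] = -21*v^2 - 16*v + 6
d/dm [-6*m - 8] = -6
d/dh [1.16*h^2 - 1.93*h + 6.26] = 2.32*h - 1.93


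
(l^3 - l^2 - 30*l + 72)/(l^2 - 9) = (l^2 + 2*l - 24)/(l + 3)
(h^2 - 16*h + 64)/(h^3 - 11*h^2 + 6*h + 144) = (h - 8)/(h^2 - 3*h - 18)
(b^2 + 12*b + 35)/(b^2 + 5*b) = (b + 7)/b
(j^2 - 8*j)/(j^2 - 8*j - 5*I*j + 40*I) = j/(j - 5*I)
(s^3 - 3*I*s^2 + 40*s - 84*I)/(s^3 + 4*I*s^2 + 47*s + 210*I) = (s - 2*I)/(s + 5*I)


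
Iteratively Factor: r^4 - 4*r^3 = (r - 4)*(r^3) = r*(r - 4)*(r^2) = r^2*(r - 4)*(r)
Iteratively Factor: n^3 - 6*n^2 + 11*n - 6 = (n - 3)*(n^2 - 3*n + 2) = (n - 3)*(n - 1)*(n - 2)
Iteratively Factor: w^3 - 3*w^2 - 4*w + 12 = (w + 2)*(w^2 - 5*w + 6) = (w - 2)*(w + 2)*(w - 3)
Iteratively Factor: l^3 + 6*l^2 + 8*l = (l + 4)*(l^2 + 2*l) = (l + 2)*(l + 4)*(l)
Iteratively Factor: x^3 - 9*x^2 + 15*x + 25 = (x - 5)*(x^2 - 4*x - 5) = (x - 5)*(x + 1)*(x - 5)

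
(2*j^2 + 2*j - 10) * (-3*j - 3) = -6*j^3 - 12*j^2 + 24*j + 30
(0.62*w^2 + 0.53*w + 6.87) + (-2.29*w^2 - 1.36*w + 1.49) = -1.67*w^2 - 0.83*w + 8.36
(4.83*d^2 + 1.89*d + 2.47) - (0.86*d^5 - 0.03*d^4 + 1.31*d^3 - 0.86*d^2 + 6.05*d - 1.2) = -0.86*d^5 + 0.03*d^4 - 1.31*d^3 + 5.69*d^2 - 4.16*d + 3.67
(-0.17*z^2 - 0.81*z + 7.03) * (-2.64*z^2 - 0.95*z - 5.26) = 0.4488*z^4 + 2.2999*z^3 - 16.8955*z^2 - 2.4179*z - 36.9778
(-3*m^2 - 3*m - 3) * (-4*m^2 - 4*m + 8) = 12*m^4 + 24*m^3 - 12*m - 24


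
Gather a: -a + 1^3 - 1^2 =-a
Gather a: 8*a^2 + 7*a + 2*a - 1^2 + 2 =8*a^2 + 9*a + 1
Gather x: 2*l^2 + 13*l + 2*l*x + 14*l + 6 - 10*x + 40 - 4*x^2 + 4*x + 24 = 2*l^2 + 27*l - 4*x^2 + x*(2*l - 6) + 70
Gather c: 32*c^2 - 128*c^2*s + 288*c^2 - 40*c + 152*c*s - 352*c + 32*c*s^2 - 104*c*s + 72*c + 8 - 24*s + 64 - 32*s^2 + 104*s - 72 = c^2*(320 - 128*s) + c*(32*s^2 + 48*s - 320) - 32*s^2 + 80*s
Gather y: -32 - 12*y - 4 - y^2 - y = -y^2 - 13*y - 36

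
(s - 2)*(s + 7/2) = s^2 + 3*s/2 - 7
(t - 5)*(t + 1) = t^2 - 4*t - 5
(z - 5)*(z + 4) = z^2 - z - 20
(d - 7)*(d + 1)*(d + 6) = d^3 - 43*d - 42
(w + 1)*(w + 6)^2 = w^3 + 13*w^2 + 48*w + 36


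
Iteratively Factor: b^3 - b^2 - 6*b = (b)*(b^2 - b - 6) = b*(b + 2)*(b - 3)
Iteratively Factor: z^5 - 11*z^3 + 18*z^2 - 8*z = (z)*(z^4 - 11*z^2 + 18*z - 8) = z*(z + 4)*(z^3 - 4*z^2 + 5*z - 2) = z*(z - 1)*(z + 4)*(z^2 - 3*z + 2) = z*(z - 2)*(z - 1)*(z + 4)*(z - 1)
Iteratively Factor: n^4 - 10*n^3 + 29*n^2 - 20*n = (n)*(n^3 - 10*n^2 + 29*n - 20) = n*(n - 4)*(n^2 - 6*n + 5) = n*(n - 4)*(n - 1)*(n - 5)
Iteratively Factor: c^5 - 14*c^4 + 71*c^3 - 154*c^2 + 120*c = (c - 4)*(c^4 - 10*c^3 + 31*c^2 - 30*c) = (c - 5)*(c - 4)*(c^3 - 5*c^2 + 6*c) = c*(c - 5)*(c - 4)*(c^2 - 5*c + 6) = c*(c - 5)*(c - 4)*(c - 3)*(c - 2)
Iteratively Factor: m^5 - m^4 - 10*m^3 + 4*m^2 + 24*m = (m)*(m^4 - m^3 - 10*m^2 + 4*m + 24) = m*(m + 2)*(m^3 - 3*m^2 - 4*m + 12) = m*(m - 3)*(m + 2)*(m^2 - 4) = m*(m - 3)*(m - 2)*(m + 2)*(m + 2)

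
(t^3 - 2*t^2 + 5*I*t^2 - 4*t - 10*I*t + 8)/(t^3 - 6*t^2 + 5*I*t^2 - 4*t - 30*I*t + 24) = (t - 2)/(t - 6)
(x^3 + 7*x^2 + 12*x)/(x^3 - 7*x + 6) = x*(x + 4)/(x^2 - 3*x + 2)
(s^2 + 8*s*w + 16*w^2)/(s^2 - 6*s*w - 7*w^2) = (s^2 + 8*s*w + 16*w^2)/(s^2 - 6*s*w - 7*w^2)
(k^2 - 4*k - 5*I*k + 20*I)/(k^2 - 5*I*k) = (k - 4)/k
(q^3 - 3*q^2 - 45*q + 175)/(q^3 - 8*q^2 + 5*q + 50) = (q + 7)/(q + 2)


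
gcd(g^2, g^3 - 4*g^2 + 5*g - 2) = 1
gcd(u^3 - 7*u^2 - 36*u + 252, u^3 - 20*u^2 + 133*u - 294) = u^2 - 13*u + 42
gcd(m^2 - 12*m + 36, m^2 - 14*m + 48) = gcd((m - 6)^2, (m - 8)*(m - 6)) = m - 6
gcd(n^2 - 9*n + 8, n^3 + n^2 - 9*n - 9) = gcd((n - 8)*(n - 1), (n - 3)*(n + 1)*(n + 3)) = 1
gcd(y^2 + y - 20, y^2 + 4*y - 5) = y + 5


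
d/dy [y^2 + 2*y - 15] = 2*y + 2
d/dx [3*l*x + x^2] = 3*l + 2*x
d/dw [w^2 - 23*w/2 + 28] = 2*w - 23/2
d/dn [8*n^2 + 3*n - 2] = 16*n + 3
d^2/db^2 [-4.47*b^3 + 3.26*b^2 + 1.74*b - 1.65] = 6.52 - 26.82*b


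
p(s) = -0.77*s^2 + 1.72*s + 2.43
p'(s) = 1.72 - 1.54*s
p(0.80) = 3.31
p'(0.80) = 0.49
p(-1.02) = -0.13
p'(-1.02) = 3.29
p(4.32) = -4.51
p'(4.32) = -4.93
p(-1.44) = -1.64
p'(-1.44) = 3.94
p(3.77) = -2.03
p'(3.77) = -4.09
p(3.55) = -1.17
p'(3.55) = -3.75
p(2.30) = 2.31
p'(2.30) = -1.82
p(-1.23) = -0.85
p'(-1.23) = 3.61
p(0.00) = 2.43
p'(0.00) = 1.72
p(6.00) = -14.97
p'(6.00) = -7.52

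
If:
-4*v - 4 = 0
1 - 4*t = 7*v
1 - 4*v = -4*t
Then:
No Solution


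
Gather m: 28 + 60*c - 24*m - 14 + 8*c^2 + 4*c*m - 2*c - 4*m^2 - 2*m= 8*c^2 + 58*c - 4*m^2 + m*(4*c - 26) + 14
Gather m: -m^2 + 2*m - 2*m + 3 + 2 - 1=4 - m^2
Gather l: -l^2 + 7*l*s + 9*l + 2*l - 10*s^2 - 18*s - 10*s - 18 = -l^2 + l*(7*s + 11) - 10*s^2 - 28*s - 18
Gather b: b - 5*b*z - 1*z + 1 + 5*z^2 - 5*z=b*(1 - 5*z) + 5*z^2 - 6*z + 1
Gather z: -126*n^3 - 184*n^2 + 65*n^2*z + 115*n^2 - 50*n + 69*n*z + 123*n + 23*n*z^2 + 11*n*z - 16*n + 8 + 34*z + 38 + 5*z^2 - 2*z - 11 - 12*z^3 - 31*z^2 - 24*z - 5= -126*n^3 - 69*n^2 + 57*n - 12*z^3 + z^2*(23*n - 26) + z*(65*n^2 + 80*n + 8) + 30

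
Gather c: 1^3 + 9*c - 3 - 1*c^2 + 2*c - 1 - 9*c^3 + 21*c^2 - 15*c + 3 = -9*c^3 + 20*c^2 - 4*c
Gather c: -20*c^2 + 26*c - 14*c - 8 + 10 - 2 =-20*c^2 + 12*c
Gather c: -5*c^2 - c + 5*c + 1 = -5*c^2 + 4*c + 1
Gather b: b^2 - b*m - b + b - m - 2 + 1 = b^2 - b*m - m - 1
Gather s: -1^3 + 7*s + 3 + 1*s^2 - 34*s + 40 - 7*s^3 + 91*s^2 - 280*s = -7*s^3 + 92*s^2 - 307*s + 42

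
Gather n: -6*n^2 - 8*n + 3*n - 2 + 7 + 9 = -6*n^2 - 5*n + 14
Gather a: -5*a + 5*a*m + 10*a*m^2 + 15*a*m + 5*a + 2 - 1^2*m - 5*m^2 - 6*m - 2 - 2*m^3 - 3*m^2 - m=a*(10*m^2 + 20*m) - 2*m^3 - 8*m^2 - 8*m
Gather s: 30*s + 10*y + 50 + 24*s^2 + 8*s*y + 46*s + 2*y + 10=24*s^2 + s*(8*y + 76) + 12*y + 60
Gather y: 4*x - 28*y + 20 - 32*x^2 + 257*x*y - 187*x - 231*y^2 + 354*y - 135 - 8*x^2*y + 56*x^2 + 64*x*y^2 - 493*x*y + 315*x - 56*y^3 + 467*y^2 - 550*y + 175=24*x^2 + 132*x - 56*y^3 + y^2*(64*x + 236) + y*(-8*x^2 - 236*x - 224) + 60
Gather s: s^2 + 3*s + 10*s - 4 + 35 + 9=s^2 + 13*s + 40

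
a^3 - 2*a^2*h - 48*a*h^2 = a*(a - 8*h)*(a + 6*h)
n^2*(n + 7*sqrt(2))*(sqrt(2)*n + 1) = sqrt(2)*n^4 + 15*n^3 + 7*sqrt(2)*n^2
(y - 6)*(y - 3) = y^2 - 9*y + 18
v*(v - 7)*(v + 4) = v^3 - 3*v^2 - 28*v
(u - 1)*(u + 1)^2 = u^3 + u^2 - u - 1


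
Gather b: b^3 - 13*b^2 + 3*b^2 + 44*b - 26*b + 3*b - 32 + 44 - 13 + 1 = b^3 - 10*b^2 + 21*b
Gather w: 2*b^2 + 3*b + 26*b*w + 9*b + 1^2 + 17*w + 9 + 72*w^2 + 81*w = 2*b^2 + 12*b + 72*w^2 + w*(26*b + 98) + 10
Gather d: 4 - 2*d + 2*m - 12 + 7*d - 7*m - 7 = 5*d - 5*m - 15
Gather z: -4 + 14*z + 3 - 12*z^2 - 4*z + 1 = -12*z^2 + 10*z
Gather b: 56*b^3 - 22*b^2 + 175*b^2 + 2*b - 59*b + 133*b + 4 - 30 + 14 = 56*b^3 + 153*b^2 + 76*b - 12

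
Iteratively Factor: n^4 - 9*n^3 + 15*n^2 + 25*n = (n - 5)*(n^3 - 4*n^2 - 5*n) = n*(n - 5)*(n^2 - 4*n - 5) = n*(n - 5)*(n + 1)*(n - 5)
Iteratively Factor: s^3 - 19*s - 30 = (s - 5)*(s^2 + 5*s + 6) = (s - 5)*(s + 2)*(s + 3)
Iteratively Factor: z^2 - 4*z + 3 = (z - 1)*(z - 3)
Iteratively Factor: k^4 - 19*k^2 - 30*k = (k)*(k^3 - 19*k - 30) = k*(k + 2)*(k^2 - 2*k - 15) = k*(k + 2)*(k + 3)*(k - 5)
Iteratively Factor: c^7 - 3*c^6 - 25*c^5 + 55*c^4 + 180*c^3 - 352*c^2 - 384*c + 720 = (c - 2)*(c^6 - c^5 - 27*c^4 + c^3 + 182*c^2 + 12*c - 360) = (c - 5)*(c - 2)*(c^5 + 4*c^4 - 7*c^3 - 34*c^2 + 12*c + 72) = (c - 5)*(c - 2)^2*(c^4 + 6*c^3 + 5*c^2 - 24*c - 36) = (c - 5)*(c - 2)^2*(c + 3)*(c^3 + 3*c^2 - 4*c - 12) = (c - 5)*(c - 2)^3*(c + 3)*(c^2 + 5*c + 6) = (c - 5)*(c - 2)^3*(c + 3)^2*(c + 2)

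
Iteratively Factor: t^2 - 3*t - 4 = (t - 4)*(t + 1)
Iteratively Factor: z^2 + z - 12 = (z - 3)*(z + 4)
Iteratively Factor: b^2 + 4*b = (b)*(b + 4)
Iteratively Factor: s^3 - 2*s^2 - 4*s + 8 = (s - 2)*(s^2 - 4) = (s - 2)*(s + 2)*(s - 2)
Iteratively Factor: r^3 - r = (r + 1)*(r^2 - r) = r*(r + 1)*(r - 1)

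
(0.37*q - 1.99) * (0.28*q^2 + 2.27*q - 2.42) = 0.1036*q^3 + 0.2827*q^2 - 5.4127*q + 4.8158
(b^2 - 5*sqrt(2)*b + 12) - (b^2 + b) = -5*sqrt(2)*b - b + 12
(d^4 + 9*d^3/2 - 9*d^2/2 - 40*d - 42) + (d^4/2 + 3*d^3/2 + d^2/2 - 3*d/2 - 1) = 3*d^4/2 + 6*d^3 - 4*d^2 - 83*d/2 - 43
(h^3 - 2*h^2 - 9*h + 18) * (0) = 0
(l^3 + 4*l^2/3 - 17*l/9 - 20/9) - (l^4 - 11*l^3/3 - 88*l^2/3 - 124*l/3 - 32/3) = -l^4 + 14*l^3/3 + 92*l^2/3 + 355*l/9 + 76/9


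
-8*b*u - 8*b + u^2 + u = (-8*b + u)*(u + 1)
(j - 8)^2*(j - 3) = j^3 - 19*j^2 + 112*j - 192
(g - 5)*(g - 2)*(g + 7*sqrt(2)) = g^3 - 7*g^2 + 7*sqrt(2)*g^2 - 49*sqrt(2)*g + 10*g + 70*sqrt(2)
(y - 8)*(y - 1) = y^2 - 9*y + 8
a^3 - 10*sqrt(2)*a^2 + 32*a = a*(a - 8*sqrt(2))*(a - 2*sqrt(2))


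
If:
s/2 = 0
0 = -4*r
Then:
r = 0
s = 0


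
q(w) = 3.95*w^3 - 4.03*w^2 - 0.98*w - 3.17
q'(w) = 11.85*w^2 - 8.06*w - 0.98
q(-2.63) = -100.32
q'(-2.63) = 102.18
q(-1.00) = -10.17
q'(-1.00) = 18.93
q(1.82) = 5.51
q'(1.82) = 23.60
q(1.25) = -2.98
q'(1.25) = 7.46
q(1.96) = 9.17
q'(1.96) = 28.75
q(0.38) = -3.91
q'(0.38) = -2.33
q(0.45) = -4.07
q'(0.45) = -2.21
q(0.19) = -3.47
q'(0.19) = -2.08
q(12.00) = 6230.35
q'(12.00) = 1608.70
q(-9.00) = -3200.33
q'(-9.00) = 1031.41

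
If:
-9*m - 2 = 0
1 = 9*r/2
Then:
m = -2/9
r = 2/9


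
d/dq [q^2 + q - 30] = 2*q + 1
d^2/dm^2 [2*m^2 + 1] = 4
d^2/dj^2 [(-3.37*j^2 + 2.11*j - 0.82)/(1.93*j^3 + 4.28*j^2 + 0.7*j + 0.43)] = (-25.105826*j^6 + 47.157234*j^5 + 95.240868*j^4 + 22.573702*j^3 - 80.573628*j^2 - 33.956676*j - 0.30179)/(7.189057*j^9 + 47.827716*j^8 + 113.885826*j^7 + 117.901553*j^6 + 62.617572*j^5 + 33.407916*j^4 + 9.143251*j^3 + 3.006216*j^2 + 0.38829*j + 0.079507)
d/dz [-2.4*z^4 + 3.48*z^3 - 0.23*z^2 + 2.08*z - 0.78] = -9.6*z^3 + 10.44*z^2 - 0.46*z + 2.08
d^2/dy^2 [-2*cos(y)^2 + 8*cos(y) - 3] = -8*cos(y) + 4*cos(2*y)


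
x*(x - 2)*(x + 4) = x^3 + 2*x^2 - 8*x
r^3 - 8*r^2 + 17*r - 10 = (r - 5)*(r - 2)*(r - 1)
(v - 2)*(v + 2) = v^2 - 4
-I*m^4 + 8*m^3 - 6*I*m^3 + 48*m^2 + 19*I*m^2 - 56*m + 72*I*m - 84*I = (m + 7)*(m + 2*I)*(m + 6*I)*(-I*m + I)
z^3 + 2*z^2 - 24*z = z*(z - 4)*(z + 6)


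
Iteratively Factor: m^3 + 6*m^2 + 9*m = (m)*(m^2 + 6*m + 9) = m*(m + 3)*(m + 3)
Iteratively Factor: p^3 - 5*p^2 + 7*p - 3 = (p - 1)*(p^2 - 4*p + 3) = (p - 3)*(p - 1)*(p - 1)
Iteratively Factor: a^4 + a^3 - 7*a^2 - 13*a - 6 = (a - 3)*(a^3 + 4*a^2 + 5*a + 2) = (a - 3)*(a + 2)*(a^2 + 2*a + 1) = (a - 3)*(a + 1)*(a + 2)*(a + 1)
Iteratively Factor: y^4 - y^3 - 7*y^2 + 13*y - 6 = (y - 2)*(y^3 + y^2 - 5*y + 3) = (y - 2)*(y - 1)*(y^2 + 2*y - 3) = (y - 2)*(y - 1)^2*(y + 3)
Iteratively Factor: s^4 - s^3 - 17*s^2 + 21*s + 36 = (s - 3)*(s^3 + 2*s^2 - 11*s - 12) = (s - 3)*(s + 4)*(s^2 - 2*s - 3) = (s - 3)^2*(s + 4)*(s + 1)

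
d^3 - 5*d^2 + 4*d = d*(d - 4)*(d - 1)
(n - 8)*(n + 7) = n^2 - n - 56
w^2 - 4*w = w*(w - 4)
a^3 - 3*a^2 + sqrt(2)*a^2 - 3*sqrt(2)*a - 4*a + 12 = (a - 3)*(a - sqrt(2))*(a + 2*sqrt(2))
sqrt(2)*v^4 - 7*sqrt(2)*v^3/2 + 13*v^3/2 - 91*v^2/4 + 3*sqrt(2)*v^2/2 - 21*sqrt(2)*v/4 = v*(v - 7/2)*(v + 3*sqrt(2))*(sqrt(2)*v + 1/2)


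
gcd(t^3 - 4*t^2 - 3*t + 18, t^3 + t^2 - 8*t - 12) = t^2 - t - 6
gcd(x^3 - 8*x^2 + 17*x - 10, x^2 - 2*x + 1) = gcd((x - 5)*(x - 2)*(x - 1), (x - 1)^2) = x - 1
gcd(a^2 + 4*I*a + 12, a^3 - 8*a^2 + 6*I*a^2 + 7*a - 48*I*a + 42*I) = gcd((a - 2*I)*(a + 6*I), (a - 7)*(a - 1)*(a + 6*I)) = a + 6*I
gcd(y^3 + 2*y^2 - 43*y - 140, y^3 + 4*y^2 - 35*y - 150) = y + 5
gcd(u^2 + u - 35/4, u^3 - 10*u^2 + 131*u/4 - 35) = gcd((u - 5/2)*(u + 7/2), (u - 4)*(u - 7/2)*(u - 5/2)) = u - 5/2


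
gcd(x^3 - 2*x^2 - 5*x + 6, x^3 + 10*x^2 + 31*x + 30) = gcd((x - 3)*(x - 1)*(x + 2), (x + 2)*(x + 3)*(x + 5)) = x + 2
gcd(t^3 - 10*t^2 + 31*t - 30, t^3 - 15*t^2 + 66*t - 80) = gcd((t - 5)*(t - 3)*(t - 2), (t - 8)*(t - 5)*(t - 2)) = t^2 - 7*t + 10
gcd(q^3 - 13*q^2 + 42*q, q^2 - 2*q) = q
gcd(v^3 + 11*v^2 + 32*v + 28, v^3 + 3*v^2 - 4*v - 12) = v + 2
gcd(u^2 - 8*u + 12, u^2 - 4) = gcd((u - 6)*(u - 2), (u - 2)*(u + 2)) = u - 2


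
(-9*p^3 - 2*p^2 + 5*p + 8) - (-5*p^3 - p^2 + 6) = -4*p^3 - p^2 + 5*p + 2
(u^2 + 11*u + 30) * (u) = u^3 + 11*u^2 + 30*u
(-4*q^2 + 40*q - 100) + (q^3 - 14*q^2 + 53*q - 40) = q^3 - 18*q^2 + 93*q - 140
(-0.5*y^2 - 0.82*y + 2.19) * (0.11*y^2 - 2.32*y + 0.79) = -0.055*y^4 + 1.0698*y^3 + 1.7483*y^2 - 5.7286*y + 1.7301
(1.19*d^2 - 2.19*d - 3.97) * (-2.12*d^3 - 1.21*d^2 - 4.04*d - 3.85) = -2.5228*d^5 + 3.2029*d^4 + 6.2587*d^3 + 9.0698*d^2 + 24.4703*d + 15.2845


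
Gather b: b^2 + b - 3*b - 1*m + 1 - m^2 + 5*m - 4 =b^2 - 2*b - m^2 + 4*m - 3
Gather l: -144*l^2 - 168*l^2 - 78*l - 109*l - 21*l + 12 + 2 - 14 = -312*l^2 - 208*l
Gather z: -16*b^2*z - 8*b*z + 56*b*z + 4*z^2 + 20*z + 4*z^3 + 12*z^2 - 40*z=4*z^3 + 16*z^2 + z*(-16*b^2 + 48*b - 20)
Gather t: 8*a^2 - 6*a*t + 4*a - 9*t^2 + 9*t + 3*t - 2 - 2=8*a^2 + 4*a - 9*t^2 + t*(12 - 6*a) - 4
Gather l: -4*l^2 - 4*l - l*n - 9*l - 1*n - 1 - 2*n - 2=-4*l^2 + l*(-n - 13) - 3*n - 3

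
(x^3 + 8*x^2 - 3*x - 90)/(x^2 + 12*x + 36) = (x^2 + 2*x - 15)/(x + 6)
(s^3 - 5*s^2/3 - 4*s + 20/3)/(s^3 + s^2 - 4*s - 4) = (s - 5/3)/(s + 1)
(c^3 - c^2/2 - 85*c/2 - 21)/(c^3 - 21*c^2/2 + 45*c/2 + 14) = (c + 6)/(c - 4)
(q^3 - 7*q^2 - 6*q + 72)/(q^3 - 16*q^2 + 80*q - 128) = (q^2 - 3*q - 18)/(q^2 - 12*q + 32)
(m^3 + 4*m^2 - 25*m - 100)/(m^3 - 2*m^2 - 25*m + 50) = (m + 4)/(m - 2)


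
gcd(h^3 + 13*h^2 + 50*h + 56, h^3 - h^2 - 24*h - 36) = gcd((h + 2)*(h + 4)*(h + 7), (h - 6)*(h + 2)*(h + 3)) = h + 2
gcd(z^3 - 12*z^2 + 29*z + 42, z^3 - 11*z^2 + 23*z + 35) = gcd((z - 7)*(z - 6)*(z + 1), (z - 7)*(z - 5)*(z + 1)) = z^2 - 6*z - 7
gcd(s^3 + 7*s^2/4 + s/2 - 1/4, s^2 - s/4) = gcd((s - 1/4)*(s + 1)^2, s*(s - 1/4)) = s - 1/4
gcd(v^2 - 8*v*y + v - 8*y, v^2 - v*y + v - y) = v + 1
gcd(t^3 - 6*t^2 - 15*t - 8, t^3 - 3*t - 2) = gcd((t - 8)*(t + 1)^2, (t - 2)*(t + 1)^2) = t^2 + 2*t + 1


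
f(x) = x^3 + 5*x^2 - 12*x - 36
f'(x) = 3*x^2 + 10*x - 12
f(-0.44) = -29.84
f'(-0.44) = -15.82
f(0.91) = -42.03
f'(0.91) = -0.42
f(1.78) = -35.88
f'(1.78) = 15.31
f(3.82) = 46.86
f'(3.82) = 69.98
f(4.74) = 125.95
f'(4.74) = 102.80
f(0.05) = -36.59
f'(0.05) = -11.49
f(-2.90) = 16.46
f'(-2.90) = -15.77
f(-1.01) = -19.81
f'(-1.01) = -19.04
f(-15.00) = -2106.00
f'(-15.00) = 513.00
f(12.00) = 2268.00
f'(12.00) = 540.00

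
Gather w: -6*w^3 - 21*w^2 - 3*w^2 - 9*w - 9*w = -6*w^3 - 24*w^2 - 18*w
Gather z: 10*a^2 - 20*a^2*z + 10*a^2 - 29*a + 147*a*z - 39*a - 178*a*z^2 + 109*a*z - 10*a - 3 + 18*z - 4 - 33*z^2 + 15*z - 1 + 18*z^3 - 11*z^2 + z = 20*a^2 - 78*a + 18*z^3 + z^2*(-178*a - 44) + z*(-20*a^2 + 256*a + 34) - 8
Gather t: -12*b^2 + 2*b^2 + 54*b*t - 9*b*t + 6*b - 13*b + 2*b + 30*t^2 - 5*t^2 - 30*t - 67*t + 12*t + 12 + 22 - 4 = -10*b^2 - 5*b + 25*t^2 + t*(45*b - 85) + 30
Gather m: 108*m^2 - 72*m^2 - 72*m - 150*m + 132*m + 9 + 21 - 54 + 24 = 36*m^2 - 90*m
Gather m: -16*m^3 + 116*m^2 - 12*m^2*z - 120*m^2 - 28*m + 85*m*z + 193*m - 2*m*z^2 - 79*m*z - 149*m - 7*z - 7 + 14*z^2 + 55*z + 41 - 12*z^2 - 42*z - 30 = -16*m^3 + m^2*(-12*z - 4) + m*(-2*z^2 + 6*z + 16) + 2*z^2 + 6*z + 4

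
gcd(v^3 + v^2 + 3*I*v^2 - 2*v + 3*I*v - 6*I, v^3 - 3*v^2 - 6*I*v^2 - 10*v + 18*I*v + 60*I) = v + 2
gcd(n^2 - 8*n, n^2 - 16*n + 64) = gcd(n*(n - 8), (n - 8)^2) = n - 8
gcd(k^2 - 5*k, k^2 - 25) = k - 5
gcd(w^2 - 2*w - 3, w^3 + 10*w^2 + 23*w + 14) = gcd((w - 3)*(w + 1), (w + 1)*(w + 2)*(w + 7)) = w + 1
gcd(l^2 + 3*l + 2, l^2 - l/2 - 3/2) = l + 1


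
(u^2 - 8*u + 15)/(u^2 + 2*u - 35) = (u - 3)/(u + 7)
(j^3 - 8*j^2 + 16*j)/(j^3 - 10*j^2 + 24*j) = (j - 4)/(j - 6)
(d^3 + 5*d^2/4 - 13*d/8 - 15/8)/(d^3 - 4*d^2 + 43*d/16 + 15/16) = 2*(2*d^2 + 5*d + 3)/(4*d^2 - 11*d - 3)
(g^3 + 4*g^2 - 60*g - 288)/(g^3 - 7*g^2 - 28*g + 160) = (g^2 + 12*g + 36)/(g^2 + g - 20)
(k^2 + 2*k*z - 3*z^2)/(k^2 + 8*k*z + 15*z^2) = (k - z)/(k + 5*z)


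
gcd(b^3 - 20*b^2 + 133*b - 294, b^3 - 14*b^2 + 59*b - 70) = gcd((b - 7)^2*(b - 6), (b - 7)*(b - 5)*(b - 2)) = b - 7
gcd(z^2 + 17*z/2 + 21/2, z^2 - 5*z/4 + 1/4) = 1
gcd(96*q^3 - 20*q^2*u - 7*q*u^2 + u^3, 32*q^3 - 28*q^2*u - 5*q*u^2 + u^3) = 32*q^2 + 4*q*u - u^2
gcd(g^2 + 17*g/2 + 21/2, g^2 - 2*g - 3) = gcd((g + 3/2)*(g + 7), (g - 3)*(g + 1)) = 1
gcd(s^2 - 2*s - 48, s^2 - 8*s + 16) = 1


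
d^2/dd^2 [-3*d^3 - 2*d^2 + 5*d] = -18*d - 4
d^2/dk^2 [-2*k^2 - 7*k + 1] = -4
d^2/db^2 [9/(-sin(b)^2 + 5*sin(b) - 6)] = 9*(4*sin(b)^4 - 15*sin(b)^3 - 5*sin(b)^2 + 60*sin(b) - 38)/(sin(b)^2 - 5*sin(b) + 6)^3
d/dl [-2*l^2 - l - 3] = -4*l - 1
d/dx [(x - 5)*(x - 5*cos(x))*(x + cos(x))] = (5 - x)*(x - 5*cos(x))*(sin(x) - 1) + (x - 5)*(x + cos(x))*(5*sin(x) + 1) + (x - 5*cos(x))*(x + cos(x))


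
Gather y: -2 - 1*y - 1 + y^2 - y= y^2 - 2*y - 3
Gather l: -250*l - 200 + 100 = -250*l - 100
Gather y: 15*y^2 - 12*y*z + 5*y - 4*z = 15*y^2 + y*(5 - 12*z) - 4*z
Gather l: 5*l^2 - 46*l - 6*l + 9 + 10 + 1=5*l^2 - 52*l + 20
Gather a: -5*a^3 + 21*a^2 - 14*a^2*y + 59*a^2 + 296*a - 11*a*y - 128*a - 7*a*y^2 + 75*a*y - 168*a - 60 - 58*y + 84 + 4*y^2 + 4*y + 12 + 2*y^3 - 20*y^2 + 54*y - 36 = -5*a^3 + a^2*(80 - 14*y) + a*(-7*y^2 + 64*y) + 2*y^3 - 16*y^2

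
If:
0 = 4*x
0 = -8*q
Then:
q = 0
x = 0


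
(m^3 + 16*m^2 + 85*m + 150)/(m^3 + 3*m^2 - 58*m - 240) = (m + 5)/(m - 8)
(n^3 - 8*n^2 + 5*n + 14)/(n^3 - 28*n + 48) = (n^2 - 6*n - 7)/(n^2 + 2*n - 24)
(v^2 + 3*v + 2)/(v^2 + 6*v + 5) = (v + 2)/(v + 5)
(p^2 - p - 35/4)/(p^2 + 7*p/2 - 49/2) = (p + 5/2)/(p + 7)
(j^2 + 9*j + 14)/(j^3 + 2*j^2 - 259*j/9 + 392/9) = 9*(j + 2)/(9*j^2 - 45*j + 56)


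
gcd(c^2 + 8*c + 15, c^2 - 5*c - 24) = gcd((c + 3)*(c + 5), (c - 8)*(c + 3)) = c + 3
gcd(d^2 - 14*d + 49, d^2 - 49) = d - 7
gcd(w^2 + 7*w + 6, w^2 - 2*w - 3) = w + 1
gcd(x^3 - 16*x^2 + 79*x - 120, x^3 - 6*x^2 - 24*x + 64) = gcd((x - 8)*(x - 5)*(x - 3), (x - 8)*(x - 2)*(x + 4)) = x - 8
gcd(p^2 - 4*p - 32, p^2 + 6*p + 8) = p + 4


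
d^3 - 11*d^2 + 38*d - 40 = (d - 5)*(d - 4)*(d - 2)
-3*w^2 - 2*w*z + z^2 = (-3*w + z)*(w + z)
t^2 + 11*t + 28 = (t + 4)*(t + 7)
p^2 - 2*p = p*(p - 2)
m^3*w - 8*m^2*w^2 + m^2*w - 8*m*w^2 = m*(m - 8*w)*(m*w + w)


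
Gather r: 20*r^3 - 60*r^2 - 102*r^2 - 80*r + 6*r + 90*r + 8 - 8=20*r^3 - 162*r^2 + 16*r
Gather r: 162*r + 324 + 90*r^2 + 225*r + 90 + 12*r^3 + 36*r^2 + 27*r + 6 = 12*r^3 + 126*r^2 + 414*r + 420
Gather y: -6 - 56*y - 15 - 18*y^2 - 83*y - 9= -18*y^2 - 139*y - 30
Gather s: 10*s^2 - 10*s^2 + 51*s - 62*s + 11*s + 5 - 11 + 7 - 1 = 0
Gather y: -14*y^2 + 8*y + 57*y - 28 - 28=-14*y^2 + 65*y - 56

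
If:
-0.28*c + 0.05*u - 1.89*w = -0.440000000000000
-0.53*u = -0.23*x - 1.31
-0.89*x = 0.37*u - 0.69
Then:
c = 1.99624127668309 - 6.75*w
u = 2.38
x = -0.21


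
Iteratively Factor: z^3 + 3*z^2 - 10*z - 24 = (z + 2)*(z^2 + z - 12) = (z + 2)*(z + 4)*(z - 3)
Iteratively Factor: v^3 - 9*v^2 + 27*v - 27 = (v - 3)*(v^2 - 6*v + 9) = (v - 3)^2*(v - 3)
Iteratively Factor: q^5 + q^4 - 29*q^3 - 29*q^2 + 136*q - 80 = (q + 4)*(q^4 - 3*q^3 - 17*q^2 + 39*q - 20) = (q - 1)*(q + 4)*(q^3 - 2*q^2 - 19*q + 20) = (q - 1)^2*(q + 4)*(q^2 - q - 20) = (q - 5)*(q - 1)^2*(q + 4)*(q + 4)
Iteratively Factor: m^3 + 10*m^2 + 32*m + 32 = (m + 4)*(m^2 + 6*m + 8) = (m + 2)*(m + 4)*(m + 4)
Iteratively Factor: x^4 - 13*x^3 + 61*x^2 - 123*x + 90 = (x - 2)*(x^3 - 11*x^2 + 39*x - 45) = (x - 3)*(x - 2)*(x^2 - 8*x + 15) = (x - 5)*(x - 3)*(x - 2)*(x - 3)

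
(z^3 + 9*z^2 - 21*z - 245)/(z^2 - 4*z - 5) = (z^2 + 14*z + 49)/(z + 1)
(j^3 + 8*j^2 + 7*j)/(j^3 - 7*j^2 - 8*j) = (j + 7)/(j - 8)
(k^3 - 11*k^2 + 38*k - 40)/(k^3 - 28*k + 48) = (k - 5)/(k + 6)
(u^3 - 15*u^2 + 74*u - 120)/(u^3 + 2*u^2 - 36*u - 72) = (u^2 - 9*u + 20)/(u^2 + 8*u + 12)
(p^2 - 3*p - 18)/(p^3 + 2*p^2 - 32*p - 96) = (p + 3)/(p^2 + 8*p + 16)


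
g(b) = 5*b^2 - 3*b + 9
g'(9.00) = 87.00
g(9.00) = 387.00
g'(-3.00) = -33.00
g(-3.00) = 63.00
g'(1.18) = 8.80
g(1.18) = 12.42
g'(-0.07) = -3.70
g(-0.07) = 9.23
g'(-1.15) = -14.50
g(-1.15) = 19.06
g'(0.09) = -2.10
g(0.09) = 8.77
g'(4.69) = 43.90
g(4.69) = 104.91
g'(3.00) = 27.00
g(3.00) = 45.00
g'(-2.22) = -25.20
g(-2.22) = 40.30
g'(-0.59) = -8.90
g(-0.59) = 12.51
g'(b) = 10*b - 3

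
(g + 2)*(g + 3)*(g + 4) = g^3 + 9*g^2 + 26*g + 24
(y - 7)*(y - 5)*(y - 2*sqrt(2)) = y^3 - 12*y^2 - 2*sqrt(2)*y^2 + 24*sqrt(2)*y + 35*y - 70*sqrt(2)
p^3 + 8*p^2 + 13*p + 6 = (p + 1)^2*(p + 6)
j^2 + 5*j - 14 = (j - 2)*(j + 7)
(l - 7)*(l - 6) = l^2 - 13*l + 42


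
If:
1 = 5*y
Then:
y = 1/5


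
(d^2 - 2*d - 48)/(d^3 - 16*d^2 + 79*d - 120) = (d + 6)/(d^2 - 8*d + 15)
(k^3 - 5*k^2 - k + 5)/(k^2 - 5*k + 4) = (k^2 - 4*k - 5)/(k - 4)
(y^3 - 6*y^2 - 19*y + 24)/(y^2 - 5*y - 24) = y - 1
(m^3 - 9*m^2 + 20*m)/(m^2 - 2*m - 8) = m*(m - 5)/(m + 2)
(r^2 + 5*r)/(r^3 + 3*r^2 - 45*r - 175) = r/(r^2 - 2*r - 35)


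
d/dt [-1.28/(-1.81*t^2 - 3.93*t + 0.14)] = (-4.6336*t - 5.0304)/(1.81*t^2 + 3.93*t - 0.14)^2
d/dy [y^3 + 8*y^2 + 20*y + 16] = 3*y^2 + 16*y + 20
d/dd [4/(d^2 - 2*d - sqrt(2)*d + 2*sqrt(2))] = 4*(-2*d + sqrt(2) + 2)/(d^2 - 2*d - sqrt(2)*d + 2*sqrt(2))^2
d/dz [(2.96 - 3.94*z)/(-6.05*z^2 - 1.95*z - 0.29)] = (-23.837*z^2 + 35.816*z + 6.9146)/(36.6025*z^4 + 23.595*z^3 + 7.3115*z^2 + 1.131*z + 0.0841)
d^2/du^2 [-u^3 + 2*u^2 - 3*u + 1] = 4 - 6*u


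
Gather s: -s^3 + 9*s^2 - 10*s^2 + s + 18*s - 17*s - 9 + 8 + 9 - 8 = -s^3 - s^2 + 2*s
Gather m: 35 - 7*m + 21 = 56 - 7*m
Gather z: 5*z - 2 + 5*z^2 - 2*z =5*z^2 + 3*z - 2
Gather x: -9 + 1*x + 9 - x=0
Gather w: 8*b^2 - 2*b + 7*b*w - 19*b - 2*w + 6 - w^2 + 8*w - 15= 8*b^2 - 21*b - w^2 + w*(7*b + 6) - 9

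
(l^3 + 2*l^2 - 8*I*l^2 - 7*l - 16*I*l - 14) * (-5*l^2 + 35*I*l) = -5*l^5 - 10*l^4 + 75*I*l^4 + 315*l^3 + 150*I*l^3 + 630*l^2 - 245*I*l^2 - 490*I*l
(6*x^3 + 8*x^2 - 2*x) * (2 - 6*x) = -36*x^4 - 36*x^3 + 28*x^2 - 4*x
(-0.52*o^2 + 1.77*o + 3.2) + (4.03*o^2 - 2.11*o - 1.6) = 3.51*o^2 - 0.34*o + 1.6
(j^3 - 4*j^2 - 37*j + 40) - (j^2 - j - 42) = j^3 - 5*j^2 - 36*j + 82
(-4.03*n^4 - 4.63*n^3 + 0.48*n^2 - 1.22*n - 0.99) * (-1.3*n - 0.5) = 5.239*n^5 + 8.034*n^4 + 1.691*n^3 + 1.346*n^2 + 1.897*n + 0.495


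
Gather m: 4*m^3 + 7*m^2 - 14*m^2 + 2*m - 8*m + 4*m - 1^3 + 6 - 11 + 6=4*m^3 - 7*m^2 - 2*m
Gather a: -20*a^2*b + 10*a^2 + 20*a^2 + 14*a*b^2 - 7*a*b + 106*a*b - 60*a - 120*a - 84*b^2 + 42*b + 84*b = a^2*(30 - 20*b) + a*(14*b^2 + 99*b - 180) - 84*b^2 + 126*b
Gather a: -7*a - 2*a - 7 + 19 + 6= 18 - 9*a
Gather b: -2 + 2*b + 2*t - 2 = 2*b + 2*t - 4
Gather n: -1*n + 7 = 7 - n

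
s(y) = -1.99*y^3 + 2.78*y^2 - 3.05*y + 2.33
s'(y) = -5.97*y^2 + 5.56*y - 3.05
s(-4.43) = 243.41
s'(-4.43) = -144.84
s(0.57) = 1.13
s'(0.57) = -1.82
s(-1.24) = 14.18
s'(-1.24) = -19.12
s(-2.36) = 51.17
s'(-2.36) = -49.42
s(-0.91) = 8.91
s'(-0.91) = -13.05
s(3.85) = -81.77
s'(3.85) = -70.13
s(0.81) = 0.63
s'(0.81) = -2.46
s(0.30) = 1.61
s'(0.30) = -1.92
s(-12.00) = 3877.97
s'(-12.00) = -929.45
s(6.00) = -345.73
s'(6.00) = -184.61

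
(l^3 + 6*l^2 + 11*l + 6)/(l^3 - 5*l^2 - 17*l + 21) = (l^2 + 3*l + 2)/(l^2 - 8*l + 7)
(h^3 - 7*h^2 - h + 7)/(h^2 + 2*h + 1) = (h^2 - 8*h + 7)/(h + 1)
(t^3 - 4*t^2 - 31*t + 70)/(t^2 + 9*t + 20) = (t^2 - 9*t + 14)/(t + 4)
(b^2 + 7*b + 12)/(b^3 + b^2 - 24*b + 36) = (b^2 + 7*b + 12)/(b^3 + b^2 - 24*b + 36)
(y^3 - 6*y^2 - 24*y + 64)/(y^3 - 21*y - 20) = (y^2 - 10*y + 16)/(y^2 - 4*y - 5)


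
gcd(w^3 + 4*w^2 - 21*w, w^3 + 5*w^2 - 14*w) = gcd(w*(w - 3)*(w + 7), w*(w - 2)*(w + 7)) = w^2 + 7*w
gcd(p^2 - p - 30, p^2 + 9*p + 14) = 1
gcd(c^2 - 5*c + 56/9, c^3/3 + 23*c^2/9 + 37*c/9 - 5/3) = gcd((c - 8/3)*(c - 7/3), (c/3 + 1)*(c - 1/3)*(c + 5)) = 1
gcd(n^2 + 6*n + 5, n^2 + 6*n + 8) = 1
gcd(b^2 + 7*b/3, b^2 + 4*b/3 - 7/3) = b + 7/3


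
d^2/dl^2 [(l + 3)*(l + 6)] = 2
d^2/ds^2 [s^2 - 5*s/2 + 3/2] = 2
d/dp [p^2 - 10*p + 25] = 2*p - 10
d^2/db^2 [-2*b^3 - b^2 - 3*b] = -12*b - 2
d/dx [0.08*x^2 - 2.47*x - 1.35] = 0.16*x - 2.47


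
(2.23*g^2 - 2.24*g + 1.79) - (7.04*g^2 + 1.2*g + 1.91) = -4.81*g^2 - 3.44*g - 0.12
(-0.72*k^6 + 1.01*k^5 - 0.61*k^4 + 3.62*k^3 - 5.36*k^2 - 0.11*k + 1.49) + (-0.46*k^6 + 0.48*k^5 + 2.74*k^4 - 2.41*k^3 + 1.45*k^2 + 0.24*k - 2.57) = -1.18*k^6 + 1.49*k^5 + 2.13*k^4 + 1.21*k^3 - 3.91*k^2 + 0.13*k - 1.08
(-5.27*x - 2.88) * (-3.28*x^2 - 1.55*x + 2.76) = 17.2856*x^3 + 17.6149*x^2 - 10.0812*x - 7.9488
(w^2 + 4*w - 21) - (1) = w^2 + 4*w - 22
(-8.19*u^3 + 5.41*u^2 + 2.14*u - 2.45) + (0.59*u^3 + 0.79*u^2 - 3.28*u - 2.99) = -7.6*u^3 + 6.2*u^2 - 1.14*u - 5.44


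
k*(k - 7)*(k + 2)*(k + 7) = k^4 + 2*k^3 - 49*k^2 - 98*k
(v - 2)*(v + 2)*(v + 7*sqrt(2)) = v^3 + 7*sqrt(2)*v^2 - 4*v - 28*sqrt(2)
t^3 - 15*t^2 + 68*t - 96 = (t - 8)*(t - 4)*(t - 3)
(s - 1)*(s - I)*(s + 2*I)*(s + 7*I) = s^4 - s^3 + 8*I*s^3 - 5*s^2 - 8*I*s^2 + 5*s + 14*I*s - 14*I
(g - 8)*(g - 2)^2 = g^3 - 12*g^2 + 36*g - 32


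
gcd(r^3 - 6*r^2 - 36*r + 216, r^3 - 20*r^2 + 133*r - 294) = r - 6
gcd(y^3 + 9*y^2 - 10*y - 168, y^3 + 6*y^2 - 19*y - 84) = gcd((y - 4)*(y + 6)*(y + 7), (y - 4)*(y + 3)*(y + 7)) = y^2 + 3*y - 28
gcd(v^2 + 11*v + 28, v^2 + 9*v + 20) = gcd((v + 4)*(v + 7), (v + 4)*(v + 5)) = v + 4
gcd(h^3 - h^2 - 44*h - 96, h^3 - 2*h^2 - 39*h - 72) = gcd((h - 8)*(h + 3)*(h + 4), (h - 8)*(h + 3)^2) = h^2 - 5*h - 24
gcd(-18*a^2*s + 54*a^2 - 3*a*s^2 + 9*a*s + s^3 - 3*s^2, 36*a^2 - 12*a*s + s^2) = -6*a + s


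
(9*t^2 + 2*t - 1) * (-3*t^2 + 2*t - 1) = -27*t^4 + 12*t^3 - 2*t^2 - 4*t + 1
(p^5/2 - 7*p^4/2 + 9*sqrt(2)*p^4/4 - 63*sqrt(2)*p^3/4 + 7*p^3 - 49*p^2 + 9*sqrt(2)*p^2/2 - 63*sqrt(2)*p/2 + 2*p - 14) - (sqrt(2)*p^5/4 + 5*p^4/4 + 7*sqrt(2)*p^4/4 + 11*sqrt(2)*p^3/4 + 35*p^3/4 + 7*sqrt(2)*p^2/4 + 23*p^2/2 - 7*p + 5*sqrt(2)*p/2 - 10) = -sqrt(2)*p^5/4 + p^5/2 - 19*p^4/4 + sqrt(2)*p^4/2 - 37*sqrt(2)*p^3/2 - 7*p^3/4 - 121*p^2/2 + 11*sqrt(2)*p^2/4 - 34*sqrt(2)*p + 9*p - 4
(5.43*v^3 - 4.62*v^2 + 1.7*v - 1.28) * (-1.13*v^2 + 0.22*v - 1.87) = -6.1359*v^5 + 6.4152*v^4 - 13.0915*v^3 + 10.4598*v^2 - 3.4606*v + 2.3936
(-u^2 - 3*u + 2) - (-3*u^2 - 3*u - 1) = 2*u^2 + 3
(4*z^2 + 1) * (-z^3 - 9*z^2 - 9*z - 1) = -4*z^5 - 36*z^4 - 37*z^3 - 13*z^2 - 9*z - 1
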